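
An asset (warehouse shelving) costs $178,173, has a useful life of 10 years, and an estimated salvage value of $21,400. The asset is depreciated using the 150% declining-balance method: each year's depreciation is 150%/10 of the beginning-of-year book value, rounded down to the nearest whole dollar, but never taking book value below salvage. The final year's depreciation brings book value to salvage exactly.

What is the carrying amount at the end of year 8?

Depreciable base = $178,173 − $21,400 = $156,773.
Year 1: ⌊$178,173 × 150%/10⌋ = $26,725. Book value $151,448.
Year 2: ⌊$151,448 × 150%/10⌋ = $22,717. Book value $128,731.
Year 3: ⌊$128,731 × 150%/10⌋ = $19,309. Book value $109,422.
Year 4: ⌊$109,422 × 150%/10⌋ = $16,413. Book value $93,009.
Year 5: ⌊$93,009 × 150%/10⌋ = $13,951. Book value $79,058.
Year 6: ⌊$79,058 × 150%/10⌋ = $11,858. Book value $67,200.
Year 7: ⌊$67,200 × 150%/10⌋ = $10,080. Book value $57,120.
Year 8: ⌊$57,120 × 150%/10⌋ = $8,568. Book value $48,552.

$48,552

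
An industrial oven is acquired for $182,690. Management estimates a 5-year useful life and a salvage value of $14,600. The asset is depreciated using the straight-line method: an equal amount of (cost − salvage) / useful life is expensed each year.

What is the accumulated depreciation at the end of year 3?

$100,854

Depreciable base = $182,690 − $14,600 = $168,090.
Annual expense = $168,090 / 5 = $33,618.
End of year 1: book value $149,072.
End of year 2: book value $115,454.
End of year 3: book value $81,836.
Accumulated through year 3 = $182,690 − $81,836 = $100,854.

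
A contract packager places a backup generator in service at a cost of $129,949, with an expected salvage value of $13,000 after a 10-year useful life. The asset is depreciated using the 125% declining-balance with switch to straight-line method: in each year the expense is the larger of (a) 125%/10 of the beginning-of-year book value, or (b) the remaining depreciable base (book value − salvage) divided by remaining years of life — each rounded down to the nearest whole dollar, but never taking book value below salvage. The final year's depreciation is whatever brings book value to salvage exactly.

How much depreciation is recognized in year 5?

Depreciable base = $129,949 − $13,000 = $116,949.
Year 1: DB = ⌊$129,949 × 125%/10⌋ = $16,243; SL = ⌊$116,949/10⌋ = $11,694 → take DB $16,243. Book value $113,706.
Year 2: DB = ⌊$113,706 × 125%/10⌋ = $14,213; SL = ⌊$100,706/9⌋ = $11,189 → take DB $14,213. Book value $99,493.
Year 3: DB = ⌊$99,493 × 125%/10⌋ = $12,436; SL = ⌊$86,493/8⌋ = $10,811 → take DB $12,436. Book value $87,057.
Year 4: DB = ⌊$87,057 × 125%/10⌋ = $10,882; SL = ⌊$74,057/7⌋ = $10,579 → take DB $10,882. Book value $76,175.
Year 5: DB = ⌊$76,175 × 125%/10⌋ = $9,521; SL = ⌊$63,175/6⌋ = $10,529 → take SL $10,529. Book value $65,646.

$10,529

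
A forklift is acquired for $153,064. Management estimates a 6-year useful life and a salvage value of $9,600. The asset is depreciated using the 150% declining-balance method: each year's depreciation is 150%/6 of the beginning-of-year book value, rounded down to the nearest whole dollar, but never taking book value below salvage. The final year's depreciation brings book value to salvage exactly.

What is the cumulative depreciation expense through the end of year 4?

$104,632

Depreciable base = $153,064 − $9,600 = $143,464.
Year 1: ⌊$153,064 × 150%/6⌋ = $38,266. Book value $114,798.
Year 2: ⌊$114,798 × 150%/6⌋ = $28,699. Book value $86,099.
Year 3: ⌊$86,099 × 150%/6⌋ = $21,524. Book value $64,575.
Year 4: ⌊$64,575 × 150%/6⌋ = $16,143. Book value $48,432.
Accumulated through year 4 = $153,064 − $48,432 = $104,632.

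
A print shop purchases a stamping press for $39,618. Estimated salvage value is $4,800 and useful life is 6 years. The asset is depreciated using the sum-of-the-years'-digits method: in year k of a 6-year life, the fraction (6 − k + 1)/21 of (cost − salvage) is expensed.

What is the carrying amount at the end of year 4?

Depreciable base = $39,618 − $4,800 = $34,818.
Sum of the years' digits = 6+5+4+3+2+1 = 21.
Year 1: $34,818 × 6/21 = $9,948. Book value $29,670.
Year 2: $34,818 × 5/21 = $8,290. Book value $21,380.
Year 3: $34,818 × 4/21 = $6,632. Book value $14,748.
Year 4: $34,818 × 3/21 = $4,974. Book value $9,774.

$9,774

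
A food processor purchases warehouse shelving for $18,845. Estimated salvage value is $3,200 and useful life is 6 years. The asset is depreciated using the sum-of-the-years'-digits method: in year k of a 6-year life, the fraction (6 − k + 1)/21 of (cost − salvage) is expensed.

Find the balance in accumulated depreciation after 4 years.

Depreciable base = $18,845 − $3,200 = $15,645.
Sum of the years' digits = 6+5+4+3+2+1 = 21.
Year 1: $15,645 × 6/21 = $4,470. Book value $14,375.
Year 2: $15,645 × 5/21 = $3,725. Book value $10,650.
Year 3: $15,645 × 4/21 = $2,980. Book value $7,670.
Year 4: $15,645 × 3/21 = $2,235. Book value $5,435.
Accumulated through year 4 = $18,845 − $5,435 = $13,410.

$13,410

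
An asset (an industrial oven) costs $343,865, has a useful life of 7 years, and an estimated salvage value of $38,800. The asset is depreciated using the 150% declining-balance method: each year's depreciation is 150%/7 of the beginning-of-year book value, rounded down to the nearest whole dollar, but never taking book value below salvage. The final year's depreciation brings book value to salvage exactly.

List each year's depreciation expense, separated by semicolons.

$73,685; $57,895; $45,489; $35,742; $28,083; $22,065; $42,106

Depreciable base = $343,865 − $38,800 = $305,065.
Year 1: ⌊$343,865 × 150%/7⌋ = $73,685. Book value $270,180.
Year 2: ⌊$270,180 × 150%/7⌋ = $57,895. Book value $212,285.
Year 3: ⌊$212,285 × 150%/7⌋ = $45,489. Book value $166,796.
Year 4: ⌊$166,796 × 150%/7⌋ = $35,742. Book value $131,054.
Year 5: ⌊$131,054 × 150%/7⌋ = $28,083. Book value $102,971.
Year 6: ⌊$102,971 × 150%/7⌋ = $22,065. Book value $80,906.
Year 7 (final): $80,906 − $38,800 = $42,106. Book value $38,800.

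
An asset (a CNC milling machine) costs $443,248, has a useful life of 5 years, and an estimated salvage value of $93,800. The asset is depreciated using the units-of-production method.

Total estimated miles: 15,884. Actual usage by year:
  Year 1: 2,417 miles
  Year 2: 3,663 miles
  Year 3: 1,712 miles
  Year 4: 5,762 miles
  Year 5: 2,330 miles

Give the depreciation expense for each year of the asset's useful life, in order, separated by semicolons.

$53,174; $80,586; $37,664; $126,764; $51,260

Depreciable base = $443,248 − $93,800 = $349,448.
Rate = $349,448 / 15,884 miles = $22 per mile.
Year 1: 2,417 × $22 = $53,174. Book value $390,074.
Year 2: 3,663 × $22 = $80,586. Book value $309,488.
Year 3: 1,712 × $22 = $37,664. Book value $271,824.
Year 4: 5,762 × $22 = $126,764. Book value $145,060.
Year 5: 2,330 × $22 = $51,260. Book value $93,800.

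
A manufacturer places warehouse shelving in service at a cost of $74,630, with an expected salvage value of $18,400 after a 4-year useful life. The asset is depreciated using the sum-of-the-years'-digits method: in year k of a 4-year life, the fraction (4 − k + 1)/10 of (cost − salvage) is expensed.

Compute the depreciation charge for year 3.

$11,246

Depreciable base = $74,630 − $18,400 = $56,230.
Sum of the years' digits = 4+3+2+1 = 10.
Year 1: $56,230 × 4/10 = $22,492. Book value $52,138.
Year 2: $56,230 × 3/10 = $16,869. Book value $35,269.
Year 3: $56,230 × 2/10 = $11,246. Book value $24,023.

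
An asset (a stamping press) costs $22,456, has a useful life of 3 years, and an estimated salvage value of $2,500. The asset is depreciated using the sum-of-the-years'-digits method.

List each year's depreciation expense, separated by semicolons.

$9,978; $6,652; $3,326

Depreciable base = $22,456 − $2,500 = $19,956.
Sum of the years' digits = 3+2+1 = 6.
Year 1: $19,956 × 3/6 = $9,978. Book value $12,478.
Year 2: $19,956 × 2/6 = $6,652. Book value $5,826.
Year 3: $19,956 × 1/6 = $3,326. Book value $2,500.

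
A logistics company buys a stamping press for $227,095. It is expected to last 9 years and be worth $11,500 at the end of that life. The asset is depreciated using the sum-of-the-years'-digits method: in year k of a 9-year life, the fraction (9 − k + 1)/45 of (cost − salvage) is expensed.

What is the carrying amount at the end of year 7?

Depreciable base = $227,095 − $11,500 = $215,595.
Sum of the years' digits = 9+8+7+6+5+4+3+2+1 = 45.
Year 1: $215,595 × 9/45 = $43,119. Book value $183,976.
Year 2: $215,595 × 8/45 = $38,328. Book value $145,648.
Year 3: $215,595 × 7/45 = $33,537. Book value $112,111.
Year 4: $215,595 × 6/45 = $28,746. Book value $83,365.
Year 5: $215,595 × 5/45 = $23,955. Book value $59,410.
Year 6: $215,595 × 4/45 = $19,164. Book value $40,246.
Year 7: $215,595 × 3/45 = $14,373. Book value $25,873.

$25,873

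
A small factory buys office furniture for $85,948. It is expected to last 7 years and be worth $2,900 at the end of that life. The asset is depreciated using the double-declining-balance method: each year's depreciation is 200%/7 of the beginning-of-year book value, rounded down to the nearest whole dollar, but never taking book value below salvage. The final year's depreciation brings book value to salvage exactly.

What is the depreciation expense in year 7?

$8,516

Depreciable base = $85,948 − $2,900 = $83,048.
Year 1: ⌊$85,948 × 200%/7⌋ = $24,556. Book value $61,392.
Year 2: ⌊$61,392 × 200%/7⌋ = $17,540. Book value $43,852.
Year 3: ⌊$43,852 × 200%/7⌋ = $12,529. Book value $31,323.
Year 4: ⌊$31,323 × 200%/7⌋ = $8,949. Book value $22,374.
Year 5: ⌊$22,374 × 200%/7⌋ = $6,392. Book value $15,982.
Year 6: ⌊$15,982 × 200%/7⌋ = $4,566. Book value $11,416.
Year 7 (final): $11,416 − $2,900 = $8,516. Book value $2,900.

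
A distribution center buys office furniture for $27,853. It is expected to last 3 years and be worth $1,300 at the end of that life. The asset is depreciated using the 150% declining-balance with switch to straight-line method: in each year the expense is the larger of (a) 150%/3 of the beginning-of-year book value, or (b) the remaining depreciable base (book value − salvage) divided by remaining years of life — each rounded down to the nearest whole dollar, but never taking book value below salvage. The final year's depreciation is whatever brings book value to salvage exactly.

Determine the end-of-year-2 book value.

Depreciable base = $27,853 − $1,300 = $26,553.
Year 1: DB = ⌊$27,853 × 150%/3⌋ = $13,926; SL = ⌊$26,553/3⌋ = $8,851 → take DB $13,926. Book value $13,927.
Year 2: DB = ⌊$13,927 × 150%/3⌋ = $6,963; SL = ⌊$12,627/2⌋ = $6,313 → take DB $6,963. Book value $6,964.

$6,964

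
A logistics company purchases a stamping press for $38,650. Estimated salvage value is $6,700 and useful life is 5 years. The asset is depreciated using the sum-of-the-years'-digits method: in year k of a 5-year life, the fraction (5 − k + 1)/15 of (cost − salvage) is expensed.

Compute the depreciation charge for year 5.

$2,130

Depreciable base = $38,650 − $6,700 = $31,950.
Sum of the years' digits = 5+4+3+2+1 = 15.
Year 1: $31,950 × 5/15 = $10,650. Book value $28,000.
Year 2: $31,950 × 4/15 = $8,520. Book value $19,480.
Year 3: $31,950 × 3/15 = $6,390. Book value $13,090.
Year 4: $31,950 × 2/15 = $4,260. Book value $8,830.
Year 5: $31,950 × 1/15 = $2,130. Book value $6,700.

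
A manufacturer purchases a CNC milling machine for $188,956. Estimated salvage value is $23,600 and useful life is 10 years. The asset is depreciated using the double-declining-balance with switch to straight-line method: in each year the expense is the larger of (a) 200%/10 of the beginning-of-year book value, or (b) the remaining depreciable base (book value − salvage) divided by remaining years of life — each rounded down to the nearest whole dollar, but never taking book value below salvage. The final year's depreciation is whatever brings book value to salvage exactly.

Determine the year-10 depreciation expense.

$1,763

Depreciable base = $188,956 − $23,600 = $165,356.
Year 1: DB = ⌊$188,956 × 200%/10⌋ = $37,791; SL = ⌊$165,356/10⌋ = $16,535 → take DB $37,791. Book value $151,165.
Year 2: DB = ⌊$151,165 × 200%/10⌋ = $30,233; SL = ⌊$127,565/9⌋ = $14,173 → take DB $30,233. Book value $120,932.
Year 3: DB = ⌊$120,932 × 200%/10⌋ = $24,186; SL = ⌊$97,332/8⌋ = $12,166 → take DB $24,186. Book value $96,746.
Year 4: DB = ⌊$96,746 × 200%/10⌋ = $19,349; SL = ⌊$73,146/7⌋ = $10,449 → take DB $19,349. Book value $77,397.
Year 5: DB = ⌊$77,397 × 200%/10⌋ = $15,479; SL = ⌊$53,797/6⌋ = $8,966 → take DB $15,479. Book value $61,918.
Year 6: DB = ⌊$61,918 × 200%/10⌋ = $12,383; SL = ⌊$38,318/5⌋ = $7,663 → take DB $12,383. Book value $49,535.
Year 7: DB = ⌊$49,535 × 200%/10⌋ = $9,907; SL = ⌊$25,935/4⌋ = $6,483 → take DB $9,907. Book value $39,628.
Year 8: DB = ⌊$39,628 × 200%/10⌋ = $7,925; SL = ⌊$16,028/3⌋ = $5,342 → take DB $7,925. Book value $31,703.
Year 9: DB = ⌊$31,703 × 200%/10⌋ = $6,340; SL = ⌊$8,103/2⌋ = $4,051 → take DB $6,340. Book value $25,363.
Year 10 (final): $25,363 − $23,600 = $1,763. Book value $23,600.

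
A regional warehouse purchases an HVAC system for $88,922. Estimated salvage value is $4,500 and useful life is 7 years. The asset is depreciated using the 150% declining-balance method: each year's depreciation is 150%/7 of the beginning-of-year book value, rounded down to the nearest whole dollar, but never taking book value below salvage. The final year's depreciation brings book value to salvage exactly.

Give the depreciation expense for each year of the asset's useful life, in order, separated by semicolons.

Depreciable base = $88,922 − $4,500 = $84,422.
Year 1: ⌊$88,922 × 150%/7⌋ = $19,054. Book value $69,868.
Year 2: ⌊$69,868 × 150%/7⌋ = $14,971. Book value $54,897.
Year 3: ⌊$54,897 × 150%/7⌋ = $11,763. Book value $43,134.
Year 4: ⌊$43,134 × 150%/7⌋ = $9,243. Book value $33,891.
Year 5: ⌊$33,891 × 150%/7⌋ = $7,262. Book value $26,629.
Year 6: ⌊$26,629 × 150%/7⌋ = $5,706. Book value $20,923.
Year 7 (final): $20,923 − $4,500 = $16,423. Book value $4,500.

$19,054; $14,971; $11,763; $9,243; $7,262; $5,706; $16,423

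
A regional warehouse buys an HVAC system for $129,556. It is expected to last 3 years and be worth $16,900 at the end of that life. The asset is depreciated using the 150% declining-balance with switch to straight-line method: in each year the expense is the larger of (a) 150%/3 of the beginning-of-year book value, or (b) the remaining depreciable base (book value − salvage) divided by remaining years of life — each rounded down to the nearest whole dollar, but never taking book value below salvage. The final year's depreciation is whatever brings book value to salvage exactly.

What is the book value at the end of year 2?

Depreciable base = $129,556 − $16,900 = $112,656.
Year 1: DB = ⌊$129,556 × 150%/3⌋ = $64,778; SL = ⌊$112,656/3⌋ = $37,552 → take DB $64,778. Book value $64,778.
Year 2: DB = ⌊$64,778 × 150%/3⌋ = $32,389; SL = ⌊$47,878/2⌋ = $23,939 → take DB $32,389. Book value $32,389.

$32,389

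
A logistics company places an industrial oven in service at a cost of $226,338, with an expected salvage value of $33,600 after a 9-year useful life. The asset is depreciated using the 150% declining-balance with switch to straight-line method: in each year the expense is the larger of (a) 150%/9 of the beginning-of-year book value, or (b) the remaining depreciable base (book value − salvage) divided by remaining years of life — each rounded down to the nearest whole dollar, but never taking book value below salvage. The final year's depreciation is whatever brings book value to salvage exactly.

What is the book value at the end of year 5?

Depreciable base = $226,338 − $33,600 = $192,738.
Year 1: DB = ⌊$226,338 × 150%/9⌋ = $37,723; SL = ⌊$192,738/9⌋ = $21,415 → take DB $37,723. Book value $188,615.
Year 2: DB = ⌊$188,615 × 150%/9⌋ = $31,435; SL = ⌊$155,015/8⌋ = $19,376 → take DB $31,435. Book value $157,180.
Year 3: DB = ⌊$157,180 × 150%/9⌋ = $26,196; SL = ⌊$123,580/7⌋ = $17,654 → take DB $26,196. Book value $130,984.
Year 4: DB = ⌊$130,984 × 150%/9⌋ = $21,830; SL = ⌊$97,384/6⌋ = $16,230 → take DB $21,830. Book value $109,154.
Year 5: DB = ⌊$109,154 × 150%/9⌋ = $18,192; SL = ⌊$75,554/5⌋ = $15,110 → take DB $18,192. Book value $90,962.

$90,962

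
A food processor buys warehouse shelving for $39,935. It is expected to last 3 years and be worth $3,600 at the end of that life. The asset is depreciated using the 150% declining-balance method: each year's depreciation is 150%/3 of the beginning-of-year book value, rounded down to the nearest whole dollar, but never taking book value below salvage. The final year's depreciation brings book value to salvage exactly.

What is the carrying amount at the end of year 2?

$9,984

Depreciable base = $39,935 − $3,600 = $36,335.
Year 1: ⌊$39,935 × 150%/3⌋ = $19,967. Book value $19,968.
Year 2: ⌊$19,968 × 150%/3⌋ = $9,984. Book value $9,984.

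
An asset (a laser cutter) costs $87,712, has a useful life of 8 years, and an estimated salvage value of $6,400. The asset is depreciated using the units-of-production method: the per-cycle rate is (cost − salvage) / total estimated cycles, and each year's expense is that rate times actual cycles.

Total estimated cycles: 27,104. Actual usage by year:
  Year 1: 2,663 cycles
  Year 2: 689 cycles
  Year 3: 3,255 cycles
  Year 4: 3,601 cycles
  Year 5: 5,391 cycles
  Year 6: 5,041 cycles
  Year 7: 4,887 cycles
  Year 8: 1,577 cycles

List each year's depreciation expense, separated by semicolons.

Depreciable base = $87,712 − $6,400 = $81,312.
Rate = $81,312 / 27,104 cycles = $3 per cycle.
Year 1: 2,663 × $3 = $7,989. Book value $79,723.
Year 2: 689 × $3 = $2,067. Book value $77,656.
Year 3: 3,255 × $3 = $9,765. Book value $67,891.
Year 4: 3,601 × $3 = $10,803. Book value $57,088.
Year 5: 5,391 × $3 = $16,173. Book value $40,915.
Year 6: 5,041 × $3 = $15,123. Book value $25,792.
Year 7: 4,887 × $3 = $14,661. Book value $11,131.
Year 8: 1,577 × $3 = $4,731. Book value $6,400.

$7,989; $2,067; $9,765; $10,803; $16,173; $15,123; $14,661; $4,731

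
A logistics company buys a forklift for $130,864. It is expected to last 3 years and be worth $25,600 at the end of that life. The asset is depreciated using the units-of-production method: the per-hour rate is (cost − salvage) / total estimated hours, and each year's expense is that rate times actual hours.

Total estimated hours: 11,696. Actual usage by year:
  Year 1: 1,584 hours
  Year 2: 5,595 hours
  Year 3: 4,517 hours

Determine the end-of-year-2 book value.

$66,253

Depreciable base = $130,864 − $25,600 = $105,264.
Rate = $105,264 / 11,696 hours = $9 per hour.
Year 1: 1,584 × $9 = $14,256. Book value $116,608.
Year 2: 5,595 × $9 = $50,355. Book value $66,253.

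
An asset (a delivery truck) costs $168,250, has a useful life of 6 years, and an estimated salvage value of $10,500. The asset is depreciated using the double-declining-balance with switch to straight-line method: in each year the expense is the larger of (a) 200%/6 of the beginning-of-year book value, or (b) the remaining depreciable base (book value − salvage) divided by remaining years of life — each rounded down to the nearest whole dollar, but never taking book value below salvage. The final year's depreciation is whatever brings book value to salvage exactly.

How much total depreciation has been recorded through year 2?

$93,472

Depreciable base = $168,250 − $10,500 = $157,750.
Year 1: DB = ⌊$168,250 × 200%/6⌋ = $56,083; SL = ⌊$157,750/6⌋ = $26,291 → take DB $56,083. Book value $112,167.
Year 2: DB = ⌊$112,167 × 200%/6⌋ = $37,389; SL = ⌊$101,667/5⌋ = $20,333 → take DB $37,389. Book value $74,778.
Accumulated through year 2 = $168,250 − $74,778 = $93,472.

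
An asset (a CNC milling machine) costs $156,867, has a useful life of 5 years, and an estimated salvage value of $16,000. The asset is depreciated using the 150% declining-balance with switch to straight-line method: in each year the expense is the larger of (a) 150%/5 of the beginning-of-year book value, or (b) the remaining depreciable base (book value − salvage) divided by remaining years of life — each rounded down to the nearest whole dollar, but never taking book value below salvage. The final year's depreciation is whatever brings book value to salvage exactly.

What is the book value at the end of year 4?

$34,903

Depreciable base = $156,867 − $16,000 = $140,867.
Year 1: DB = ⌊$156,867 × 150%/5⌋ = $47,060; SL = ⌊$140,867/5⌋ = $28,173 → take DB $47,060. Book value $109,807.
Year 2: DB = ⌊$109,807 × 150%/5⌋ = $32,942; SL = ⌊$93,807/4⌋ = $23,451 → take DB $32,942. Book value $76,865.
Year 3: DB = ⌊$76,865 × 150%/5⌋ = $23,059; SL = ⌊$60,865/3⌋ = $20,288 → take DB $23,059. Book value $53,806.
Year 4: DB = ⌊$53,806 × 150%/5⌋ = $16,141; SL = ⌊$37,806/2⌋ = $18,903 → take SL $18,903. Book value $34,903.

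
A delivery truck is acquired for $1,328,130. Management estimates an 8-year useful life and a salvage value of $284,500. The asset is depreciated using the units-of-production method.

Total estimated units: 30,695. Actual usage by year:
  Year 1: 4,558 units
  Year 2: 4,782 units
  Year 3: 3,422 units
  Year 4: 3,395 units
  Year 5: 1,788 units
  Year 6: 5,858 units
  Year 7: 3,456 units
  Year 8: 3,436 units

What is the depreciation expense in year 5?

Depreciable base = $1,328,130 − $284,500 = $1,043,630.
Rate = $1,043,630 / 30,695 units = $34 per unit.
Year 1: 4,558 × $34 = $154,972. Book value $1,173,158.
Year 2: 4,782 × $34 = $162,588. Book value $1,010,570.
Year 3: 3,422 × $34 = $116,348. Book value $894,222.
Year 4: 3,395 × $34 = $115,430. Book value $778,792.
Year 5: 1,788 × $34 = $60,792. Book value $718,000.

$60,792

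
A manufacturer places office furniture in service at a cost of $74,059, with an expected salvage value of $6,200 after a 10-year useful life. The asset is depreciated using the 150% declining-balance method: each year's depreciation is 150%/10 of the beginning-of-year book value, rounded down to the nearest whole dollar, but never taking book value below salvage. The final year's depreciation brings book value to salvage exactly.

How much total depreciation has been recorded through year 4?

$35,398

Depreciable base = $74,059 − $6,200 = $67,859.
Year 1: ⌊$74,059 × 150%/10⌋ = $11,108. Book value $62,951.
Year 2: ⌊$62,951 × 150%/10⌋ = $9,442. Book value $53,509.
Year 3: ⌊$53,509 × 150%/10⌋ = $8,026. Book value $45,483.
Year 4: ⌊$45,483 × 150%/10⌋ = $6,822. Book value $38,661.
Accumulated through year 4 = $74,059 − $38,661 = $35,398.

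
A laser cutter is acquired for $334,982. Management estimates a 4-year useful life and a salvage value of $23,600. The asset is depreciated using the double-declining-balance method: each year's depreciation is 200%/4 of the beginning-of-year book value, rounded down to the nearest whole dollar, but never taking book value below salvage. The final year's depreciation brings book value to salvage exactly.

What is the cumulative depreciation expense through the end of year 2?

$251,236

Depreciable base = $334,982 − $23,600 = $311,382.
Year 1: ⌊$334,982 × 200%/4⌋ = $167,491. Book value $167,491.
Year 2: ⌊$167,491 × 200%/4⌋ = $83,745. Book value $83,746.
Accumulated through year 2 = $334,982 − $83,746 = $251,236.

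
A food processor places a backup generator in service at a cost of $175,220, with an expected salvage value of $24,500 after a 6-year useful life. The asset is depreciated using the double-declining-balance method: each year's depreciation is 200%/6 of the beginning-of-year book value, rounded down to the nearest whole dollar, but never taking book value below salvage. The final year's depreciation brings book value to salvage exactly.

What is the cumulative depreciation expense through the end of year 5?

Depreciable base = $175,220 − $24,500 = $150,720.
Year 1: ⌊$175,220 × 200%/6⌋ = $58,406. Book value $116,814.
Year 2: ⌊$116,814 × 200%/6⌋ = $38,938. Book value $77,876.
Year 3: ⌊$77,876 × 200%/6⌋ = $25,958. Book value $51,918.
Year 4: ⌊$51,918 × 200%/6⌋ = $17,306. Book value $34,612.
Year 5: ⌊$34,612 × 200%/6⌋ = $11,537, capped at $10,112. Book value $24,500.
Accumulated through year 5 = $175,220 − $24,500 = $150,720.

$150,720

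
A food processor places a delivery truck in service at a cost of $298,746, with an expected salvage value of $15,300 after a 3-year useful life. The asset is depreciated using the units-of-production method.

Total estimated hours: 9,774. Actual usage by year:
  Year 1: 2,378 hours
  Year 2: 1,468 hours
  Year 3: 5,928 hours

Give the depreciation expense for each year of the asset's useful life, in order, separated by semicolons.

$68,962; $42,572; $171,912

Depreciable base = $298,746 − $15,300 = $283,446.
Rate = $283,446 / 9,774 hours = $29 per hour.
Year 1: 2,378 × $29 = $68,962. Book value $229,784.
Year 2: 1,468 × $29 = $42,572. Book value $187,212.
Year 3: 5,928 × $29 = $171,912. Book value $15,300.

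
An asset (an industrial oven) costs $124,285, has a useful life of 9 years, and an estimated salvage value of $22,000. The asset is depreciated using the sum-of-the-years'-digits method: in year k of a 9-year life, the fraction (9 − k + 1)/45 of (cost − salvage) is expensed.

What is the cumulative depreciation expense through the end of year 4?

Depreciable base = $124,285 − $22,000 = $102,285.
Sum of the years' digits = 9+8+7+6+5+4+3+2+1 = 45.
Year 1: $102,285 × 9/45 = $20,457. Book value $103,828.
Year 2: $102,285 × 8/45 = $18,184. Book value $85,644.
Year 3: $102,285 × 7/45 = $15,911. Book value $69,733.
Year 4: $102,285 × 6/45 = $13,638. Book value $56,095.
Accumulated through year 4 = $124,285 − $56,095 = $68,190.

$68,190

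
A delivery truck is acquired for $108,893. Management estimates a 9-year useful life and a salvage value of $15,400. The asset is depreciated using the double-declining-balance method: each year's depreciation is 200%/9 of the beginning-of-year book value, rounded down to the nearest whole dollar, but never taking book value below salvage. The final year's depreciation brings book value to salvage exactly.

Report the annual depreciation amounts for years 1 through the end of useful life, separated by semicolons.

Depreciable base = $108,893 − $15,400 = $93,493.
Year 1: ⌊$108,893 × 200%/9⌋ = $24,198. Book value $84,695.
Year 2: ⌊$84,695 × 200%/9⌋ = $18,821. Book value $65,874.
Year 3: ⌊$65,874 × 200%/9⌋ = $14,638. Book value $51,236.
Year 4: ⌊$51,236 × 200%/9⌋ = $11,385. Book value $39,851.
Year 5: ⌊$39,851 × 200%/9⌋ = $8,855. Book value $30,996.
Year 6: ⌊$30,996 × 200%/9⌋ = $6,888. Book value $24,108.
Year 7: ⌊$24,108 × 200%/9⌋ = $5,357. Book value $18,751.
Year 8: ⌊$18,751 × 200%/9⌋ = $4,166, capped at $3,351. Book value $15,400.
Year 9 (final): $15,400 − $15,400 = $0. Book value $15,400.

$24,198; $18,821; $14,638; $11,385; $8,855; $6,888; $5,357; $3,351; $0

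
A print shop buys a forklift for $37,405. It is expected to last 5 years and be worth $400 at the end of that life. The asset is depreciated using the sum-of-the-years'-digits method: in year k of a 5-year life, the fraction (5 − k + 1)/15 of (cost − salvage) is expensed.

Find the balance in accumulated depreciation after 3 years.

$29,604

Depreciable base = $37,405 − $400 = $37,005.
Sum of the years' digits = 5+4+3+2+1 = 15.
Year 1: $37,005 × 5/15 = $12,335. Book value $25,070.
Year 2: $37,005 × 4/15 = $9,868. Book value $15,202.
Year 3: $37,005 × 3/15 = $7,401. Book value $7,801.
Accumulated through year 3 = $37,405 − $7,801 = $29,604.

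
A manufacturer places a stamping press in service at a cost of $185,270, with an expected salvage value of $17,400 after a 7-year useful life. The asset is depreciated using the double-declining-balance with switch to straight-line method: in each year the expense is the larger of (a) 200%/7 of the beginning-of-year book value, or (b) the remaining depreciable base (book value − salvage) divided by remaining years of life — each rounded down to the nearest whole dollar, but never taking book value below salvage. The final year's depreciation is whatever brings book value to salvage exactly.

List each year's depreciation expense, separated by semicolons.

Depreciable base = $185,270 − $17,400 = $167,870.
Year 1: DB = ⌊$185,270 × 200%/7⌋ = $52,934; SL = ⌊$167,870/7⌋ = $23,981 → take DB $52,934. Book value $132,336.
Year 2: DB = ⌊$132,336 × 200%/7⌋ = $37,810; SL = ⌊$114,936/6⌋ = $19,156 → take DB $37,810. Book value $94,526.
Year 3: DB = ⌊$94,526 × 200%/7⌋ = $27,007; SL = ⌊$77,126/5⌋ = $15,425 → take DB $27,007. Book value $67,519.
Year 4: DB = ⌊$67,519 × 200%/7⌋ = $19,291; SL = ⌊$50,119/4⌋ = $12,529 → take DB $19,291. Book value $48,228.
Year 5: DB = ⌊$48,228 × 200%/7⌋ = $13,779; SL = ⌊$30,828/3⌋ = $10,276 → take DB $13,779. Book value $34,449.
Year 6: DB = ⌊$34,449 × 200%/7⌋ = $9,842; SL = ⌊$17,049/2⌋ = $8,524 → take DB $9,842. Book value $24,607.
Year 7 (final): $24,607 − $17,400 = $7,207. Book value $17,400.

$52,934; $37,810; $27,007; $19,291; $13,779; $9,842; $7,207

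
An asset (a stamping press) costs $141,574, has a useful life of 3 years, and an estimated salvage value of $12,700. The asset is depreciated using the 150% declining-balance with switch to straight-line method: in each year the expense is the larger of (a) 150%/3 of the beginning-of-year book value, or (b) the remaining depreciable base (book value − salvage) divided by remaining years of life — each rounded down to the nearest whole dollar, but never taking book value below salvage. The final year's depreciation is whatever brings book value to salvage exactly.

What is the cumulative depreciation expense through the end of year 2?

Depreciable base = $141,574 − $12,700 = $128,874.
Year 1: DB = ⌊$141,574 × 150%/3⌋ = $70,787; SL = ⌊$128,874/3⌋ = $42,958 → take DB $70,787. Book value $70,787.
Year 2: DB = ⌊$70,787 × 150%/3⌋ = $35,393; SL = ⌊$58,087/2⌋ = $29,043 → take DB $35,393. Book value $35,394.
Accumulated through year 2 = $141,574 − $35,394 = $106,180.

$106,180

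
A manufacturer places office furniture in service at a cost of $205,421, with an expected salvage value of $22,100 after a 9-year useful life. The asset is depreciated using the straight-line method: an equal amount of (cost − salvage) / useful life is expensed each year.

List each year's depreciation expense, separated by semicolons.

$20,369; $20,369; $20,369; $20,369; $20,369; $20,369; $20,369; $20,369; $20,369

Depreciable base = $205,421 − $22,100 = $183,321.
Annual expense = $183,321 / 9 = $20,369.
End of year 1: book value $185,052.
End of year 2: book value $164,683.
End of year 3: book value $144,314.
End of year 4: book value $123,945.
End of year 5: book value $103,576.
End of year 6: book value $83,207.
End of year 7: book value $62,838.
End of year 8: book value $42,469.
End of year 9: book value $22,100.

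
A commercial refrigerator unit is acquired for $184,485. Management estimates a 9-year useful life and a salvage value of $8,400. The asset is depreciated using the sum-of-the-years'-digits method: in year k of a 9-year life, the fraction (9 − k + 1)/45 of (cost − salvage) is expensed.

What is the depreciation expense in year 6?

Depreciable base = $184,485 − $8,400 = $176,085.
Sum of the years' digits = 9+8+7+6+5+4+3+2+1 = 45.
Year 1: $176,085 × 9/45 = $35,217. Book value $149,268.
Year 2: $176,085 × 8/45 = $31,304. Book value $117,964.
Year 3: $176,085 × 7/45 = $27,391. Book value $90,573.
Year 4: $176,085 × 6/45 = $23,478. Book value $67,095.
Year 5: $176,085 × 5/45 = $19,565. Book value $47,530.
Year 6: $176,085 × 4/45 = $15,652. Book value $31,878.

$15,652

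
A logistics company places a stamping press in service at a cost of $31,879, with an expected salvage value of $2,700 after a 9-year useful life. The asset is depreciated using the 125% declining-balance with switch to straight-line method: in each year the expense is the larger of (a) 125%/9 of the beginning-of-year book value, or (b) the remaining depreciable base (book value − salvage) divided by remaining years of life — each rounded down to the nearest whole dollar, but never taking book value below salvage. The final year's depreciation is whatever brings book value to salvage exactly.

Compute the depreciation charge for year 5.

$2,943

Depreciable base = $31,879 − $2,700 = $29,179.
Year 1: DB = ⌊$31,879 × 125%/9⌋ = $4,427; SL = ⌊$29,179/9⌋ = $3,242 → take DB $4,427. Book value $27,452.
Year 2: DB = ⌊$27,452 × 125%/9⌋ = $3,812; SL = ⌊$24,752/8⌋ = $3,094 → take DB $3,812. Book value $23,640.
Year 3: DB = ⌊$23,640 × 125%/9⌋ = $3,283; SL = ⌊$20,940/7⌋ = $2,991 → take DB $3,283. Book value $20,357.
Year 4: DB = ⌊$20,357 × 125%/9⌋ = $2,827; SL = ⌊$17,657/6⌋ = $2,942 → take SL $2,942. Book value $17,415.
Year 5: DB = ⌊$17,415 × 125%/9⌋ = $2,418; SL = ⌊$14,715/5⌋ = $2,943 → take SL $2,943. Book value $14,472.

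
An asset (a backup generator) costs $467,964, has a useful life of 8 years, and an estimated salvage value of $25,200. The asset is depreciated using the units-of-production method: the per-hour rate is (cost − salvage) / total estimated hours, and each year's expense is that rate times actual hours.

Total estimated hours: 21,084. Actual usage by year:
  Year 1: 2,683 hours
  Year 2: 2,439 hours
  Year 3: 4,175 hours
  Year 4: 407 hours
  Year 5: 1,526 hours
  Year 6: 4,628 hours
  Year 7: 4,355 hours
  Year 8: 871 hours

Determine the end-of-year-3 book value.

$272,727

Depreciable base = $467,964 − $25,200 = $442,764.
Rate = $442,764 / 21,084 hours = $21 per hour.
Year 1: 2,683 × $21 = $56,343. Book value $411,621.
Year 2: 2,439 × $21 = $51,219. Book value $360,402.
Year 3: 4,175 × $21 = $87,675. Book value $272,727.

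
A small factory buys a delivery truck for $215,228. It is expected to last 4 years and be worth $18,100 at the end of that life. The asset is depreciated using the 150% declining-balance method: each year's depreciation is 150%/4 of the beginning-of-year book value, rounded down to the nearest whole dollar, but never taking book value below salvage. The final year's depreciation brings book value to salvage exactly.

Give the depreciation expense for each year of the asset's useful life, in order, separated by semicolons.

Depreciable base = $215,228 − $18,100 = $197,128.
Year 1: ⌊$215,228 × 150%/4⌋ = $80,710. Book value $134,518.
Year 2: ⌊$134,518 × 150%/4⌋ = $50,444. Book value $84,074.
Year 3: ⌊$84,074 × 150%/4⌋ = $31,527. Book value $52,547.
Year 4 (final): $52,547 − $18,100 = $34,447. Book value $18,100.

$80,710; $50,444; $31,527; $34,447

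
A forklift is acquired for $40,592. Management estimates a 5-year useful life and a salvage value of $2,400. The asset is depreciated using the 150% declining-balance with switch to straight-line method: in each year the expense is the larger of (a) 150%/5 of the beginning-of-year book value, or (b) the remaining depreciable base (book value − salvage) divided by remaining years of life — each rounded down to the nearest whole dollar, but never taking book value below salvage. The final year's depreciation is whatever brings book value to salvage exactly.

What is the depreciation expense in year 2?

$8,524

Depreciable base = $40,592 − $2,400 = $38,192.
Year 1: DB = ⌊$40,592 × 150%/5⌋ = $12,177; SL = ⌊$38,192/5⌋ = $7,638 → take DB $12,177. Book value $28,415.
Year 2: DB = ⌊$28,415 × 150%/5⌋ = $8,524; SL = ⌊$26,015/4⌋ = $6,503 → take DB $8,524. Book value $19,891.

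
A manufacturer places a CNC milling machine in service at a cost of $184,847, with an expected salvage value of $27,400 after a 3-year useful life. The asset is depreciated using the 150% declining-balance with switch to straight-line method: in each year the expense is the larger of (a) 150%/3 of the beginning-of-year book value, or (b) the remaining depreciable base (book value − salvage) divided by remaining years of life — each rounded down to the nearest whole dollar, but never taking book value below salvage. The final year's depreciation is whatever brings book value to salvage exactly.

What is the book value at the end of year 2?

Depreciable base = $184,847 − $27,400 = $157,447.
Year 1: DB = ⌊$184,847 × 150%/3⌋ = $92,423; SL = ⌊$157,447/3⌋ = $52,482 → take DB $92,423. Book value $92,424.
Year 2: DB = ⌊$92,424 × 150%/3⌋ = $46,212; SL = ⌊$65,024/2⌋ = $32,512 → take DB $46,212. Book value $46,212.

$46,212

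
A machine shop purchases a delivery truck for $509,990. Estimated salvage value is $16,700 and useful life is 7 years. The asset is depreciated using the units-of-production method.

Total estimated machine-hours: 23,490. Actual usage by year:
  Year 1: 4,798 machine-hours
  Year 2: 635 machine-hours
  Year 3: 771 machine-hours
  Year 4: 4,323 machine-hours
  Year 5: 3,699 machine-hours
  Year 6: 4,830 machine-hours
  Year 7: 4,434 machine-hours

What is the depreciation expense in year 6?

$101,430

Depreciable base = $509,990 − $16,700 = $493,290.
Rate = $493,290 / 23,490 machine-hours = $21 per machine-hour.
Year 1: 4,798 × $21 = $100,758. Book value $409,232.
Year 2: 635 × $21 = $13,335. Book value $395,897.
Year 3: 771 × $21 = $16,191. Book value $379,706.
Year 4: 4,323 × $21 = $90,783. Book value $288,923.
Year 5: 3,699 × $21 = $77,679. Book value $211,244.
Year 6: 4,830 × $21 = $101,430. Book value $109,814.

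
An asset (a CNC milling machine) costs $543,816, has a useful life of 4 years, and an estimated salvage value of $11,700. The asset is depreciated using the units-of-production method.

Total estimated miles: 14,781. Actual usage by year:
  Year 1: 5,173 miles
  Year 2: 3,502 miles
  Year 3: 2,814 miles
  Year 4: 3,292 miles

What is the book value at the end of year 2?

$231,516

Depreciable base = $543,816 − $11,700 = $532,116.
Rate = $532,116 / 14,781 miles = $36 per mile.
Year 1: 5,173 × $36 = $186,228. Book value $357,588.
Year 2: 3,502 × $36 = $126,072. Book value $231,516.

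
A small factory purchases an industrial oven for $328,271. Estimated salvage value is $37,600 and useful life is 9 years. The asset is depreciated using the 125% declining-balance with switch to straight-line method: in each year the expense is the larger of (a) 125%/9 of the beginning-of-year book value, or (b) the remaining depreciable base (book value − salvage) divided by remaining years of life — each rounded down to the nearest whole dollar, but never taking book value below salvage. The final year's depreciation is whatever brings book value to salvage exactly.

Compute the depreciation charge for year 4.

Depreciable base = $328,271 − $37,600 = $290,671.
Year 1: DB = ⌊$328,271 × 125%/9⌋ = $45,593; SL = ⌊$290,671/9⌋ = $32,296 → take DB $45,593. Book value $282,678.
Year 2: DB = ⌊$282,678 × 125%/9⌋ = $39,260; SL = ⌊$245,078/8⌋ = $30,634 → take DB $39,260. Book value $243,418.
Year 3: DB = ⌊$243,418 × 125%/9⌋ = $33,808; SL = ⌊$205,818/7⌋ = $29,402 → take DB $33,808. Book value $209,610.
Year 4: DB = ⌊$209,610 × 125%/9⌋ = $29,112; SL = ⌊$172,010/6⌋ = $28,668 → take DB $29,112. Book value $180,498.

$29,112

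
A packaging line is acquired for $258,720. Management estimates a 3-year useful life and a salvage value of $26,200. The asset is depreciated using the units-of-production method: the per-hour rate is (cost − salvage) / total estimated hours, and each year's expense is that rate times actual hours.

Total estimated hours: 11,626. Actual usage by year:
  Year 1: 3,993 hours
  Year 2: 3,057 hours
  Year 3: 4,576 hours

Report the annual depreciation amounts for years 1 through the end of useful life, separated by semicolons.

Depreciable base = $258,720 − $26,200 = $232,520.
Rate = $232,520 / 11,626 hours = $20 per hour.
Year 1: 3,993 × $20 = $79,860. Book value $178,860.
Year 2: 3,057 × $20 = $61,140. Book value $117,720.
Year 3: 4,576 × $20 = $91,520. Book value $26,200.

$79,860; $61,140; $91,520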